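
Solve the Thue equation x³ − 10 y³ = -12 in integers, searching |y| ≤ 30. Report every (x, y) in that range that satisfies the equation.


The equation is x³ - 10y³ = -12. For fixed y, x³ = 10·y³ − 12, so a solution requires the RHS to be a perfect cube.
Strategy: iterate y from -30 to 30, compute RHS = 10·y³ − 12, and check whether it is a (positive or negative) perfect cube.
Check small values of y:
  y = 0: RHS = -12 is not a perfect cube.
  y = 1: RHS = -2 is not a perfect cube.
  y = -1: RHS = -22 is not a perfect cube.
  y = 2: RHS = 68 is not a perfect cube.
  y = -2: RHS = -92 is not a perfect cube.
  y = 3: RHS = 258 is not a perfect cube.
  y = -3: RHS = -282 is not a perfect cube.
Continuing the search up to |y| = 30 finds no solutions either.
No (x, y) in the scanned range satisfies the equation.

No integer solutions with |y| ≤ 30.


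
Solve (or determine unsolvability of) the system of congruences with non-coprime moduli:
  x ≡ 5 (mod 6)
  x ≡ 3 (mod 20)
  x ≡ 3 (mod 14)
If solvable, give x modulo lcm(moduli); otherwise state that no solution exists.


Moduli 6, 20, 14 are not pairwise coprime, so CRT works modulo lcm(m_i) when all pairwise compatibility conditions hold.
Pairwise compatibility: gcd(m_i, m_j) must divide a_i - a_j for every pair.
Merge one congruence at a time:
  Start: x ≡ 5 (mod 6).
  Combine with x ≡ 3 (mod 20): gcd(6, 20) = 2; 3 - 5 = -2, which IS divisible by 2, so compatible.
    Write x = 5 + 6·t and substitute into x ≡ 3 (mod 20): 6·t ≡ 3 − 5 = -2 (mod 20).
    Divide the congruence (and modulus) by g = 2: 3·t ≡ -1 (mod 10).
    Reduce coefficients mod 10: 3·t ≡ 9 (mod 10).
    The inverse of 3 mod 10 is 7 (since 3·7 = 21 = 2·10 + 1), so t ≡ 7·9 = 63 ≡ 3 (mod 10).
    Then x = 5 + 6·3 = 23, valid modulo lcm(6, 20) = 60: x ≡ 23 (mod 60).
  Combine with x ≡ 3 (mod 14): gcd(60, 14) = 2; 3 - 23 = -20, which IS divisible by 2, so compatible.
    Write x = 23 + 60·t and substitute into x ≡ 3 (mod 14): 60·t ≡ 3 − 23 = -20 (mod 14).
    Divide the congruence (and modulus) by g = 2: 30·t ≡ -10 (mod 7).
    Reduce coefficients mod 7: 2·t ≡ 4 (mod 7).
    The inverse of 2 mod 7 is 4 (since 2·4 = 8 = 1·7 + 1), so t ≡ 4·4 = 16 ≡ 2 (mod 7).
    Then x = 23 + 60·2 = 143, valid modulo lcm(60, 14) = 420: x ≡ 143 (mod 420).
Verify: 143 mod 6 = 5, 143 mod 20 = 3, 143 mod 14 = 3.

x ≡ 143 (mod 420).


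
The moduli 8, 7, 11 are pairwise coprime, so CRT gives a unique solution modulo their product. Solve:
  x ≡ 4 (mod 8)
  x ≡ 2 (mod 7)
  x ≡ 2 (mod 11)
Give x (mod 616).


Moduli 8, 7, 11 are pairwise coprime; by CRT there is a unique solution modulo M = 8 · 7 · 11 = 616.
Solve pairwise, accumulating the modulus:
  Start with x ≡ 4 (mod 8).
  Combine with x ≡ 2 (mod 7): since gcd(8, 7) = 1, we get a unique residue mod 56.
    Write x = 4 + 8·t and substitute into x ≡ 2 (mod 7): 8·t ≡ 2 − 4 = -2 (mod 7).
    Reduce coefficients mod 7: 1·t ≡ 5 (mod 7).
    So t ≡ 5 (mod 7).
    Then x = 4 + 8·5 = 44, valid modulo lcm(8, 7) = 56: x ≡ 44 (mod 56).
  Combine with x ≡ 2 (mod 11): since gcd(56, 11) = 1, we get a unique residue mod 616.
    Write x = 44 + 56·t and substitute into x ≡ 2 (mod 11): 56·t ≡ 2 − 44 = -42 (mod 11).
    Reduce coefficients mod 11: 1·t ≡ 2 (mod 11).
    So t ≡ 2 (mod 11).
    Then x = 44 + 56·2 = 156, valid modulo lcm(56, 11) = 616: x ≡ 156 (mod 616).
Verify: 156 mod 8 = 4 ✓, 156 mod 7 = 2 ✓, 156 mod 11 = 2 ✓.

x ≡ 156 (mod 616).


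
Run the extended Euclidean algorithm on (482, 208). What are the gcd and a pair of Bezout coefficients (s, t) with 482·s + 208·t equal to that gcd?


Euclidean algorithm on (482, 208) — divide until remainder is 0:
  482 = 2 · 208 + 66
  208 = 3 · 66 + 10
  66 = 6 · 10 + 6
  10 = 1 · 6 + 4
  6 = 1 · 4 + 2
  4 = 2 · 2 + 0
gcd(482, 208) = 2.
Track Bezout coefficients alongside the remainders: start with r₀ = 482 = a·1 + b·0 (s = 1, t = 0) and r₁ = 208 = a·0 + b·1 (s = 0, t = 1); each new remainder r_{k+1} = r_{k-1} − q_k·r_k inherits s_{k+1} = s_{k-1} − q_k·s_k, t_{k+1} = t_{k-1} − q_k·t_k, so r_k = a·s_k + b·t_k at every step:
  q = 2: r = 66, s = 1 − 2·0 = 1, t = 0 − 2·1 = -2  (check: 482·1 + 208·(-2) = 66)
  q = 3: r = 10, s = 0 − 3·1 = -3, t = 1 − 3·(-2) = 7  (check: 482·(-3) + 208·7 = 10)
  q = 6: r = 6, s = 1 − 6·(-3) = 19, t = -2 − 6·7 = -44  (check: 482·19 + 208·(-44) = 6)
  q = 1: r = 4, s = -3 − 1·19 = -22, t = 7 − 1·(-44) = 51  (check: 482·(-22) + 208·51 = 4)
  q = 1: r = 2, s = 19 − 1·(-22) = 41, t = -44 − 1·51 = -95  (check: 482·41 + 208·(-95) = 2)
The row with r = 2 (the gcd) gives the Bezout coefficients s = 41, t = -95.
Result: 482 · (41) + 208 · (-95) = 2.

gcd(482, 208) = 2; s = 41, t = -95 (check: 482·41 + 208·(-95) = 2).


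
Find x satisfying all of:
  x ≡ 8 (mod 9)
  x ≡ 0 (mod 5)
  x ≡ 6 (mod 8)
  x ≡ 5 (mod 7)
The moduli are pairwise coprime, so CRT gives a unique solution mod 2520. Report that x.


Product of moduli M = 9 · 5 · 8 · 7 = 2520.
Merge one congruence at a time:
  Start: x ≡ 8 (mod 9).
  Combine with x ≡ 0 (mod 5); new modulus lcm = 45.
    Write x = 8 + 9·t and substitute into x ≡ 0 (mod 5): 9·t ≡ 0 − 8 = -8 (mod 5).
    Reduce coefficients mod 5: 4·t ≡ 2 (mod 5).
    The inverse of 4 mod 5 is 4 (since 4·4 = 16 = 3·5 + 1), so t ≡ 4·2 = 8 ≡ 3 (mod 5).
    Then x = 8 + 9·3 = 35, valid modulo lcm(9, 5) = 45: x ≡ 35 (mod 45).
  Combine with x ≡ 6 (mod 8); new modulus lcm = 360.
    Write x = 35 + 45·t and substitute into x ≡ 6 (mod 8): 45·t ≡ 6 − 35 = -29 (mod 8).
    Reduce coefficients mod 8: 5·t ≡ 3 (mod 8).
    The inverse of 5 mod 8 is 5 (since 5·5 = 25 = 3·8 + 1), so t ≡ 5·3 = 15 ≡ 7 (mod 8).
    Then x = 35 + 45·7 = 350, valid modulo lcm(45, 8) = 360: x ≡ 350 (mod 360).
  Combine with x ≡ 5 (mod 7); new modulus lcm = 2520.
    Write x = 350 + 360·t and substitute into x ≡ 5 (mod 7): 360·t ≡ 5 − 350 = -345 (mod 7).
    Reduce coefficients mod 7: 3·t ≡ 5 (mod 7).
    The inverse of 3 mod 7 is 5 (since 3·5 = 15 = 2·7 + 1), so t ≡ 5·5 = 25 ≡ 4 (mod 7).
    Then x = 350 + 360·4 = 1790, valid modulo lcm(360, 7) = 2520: x ≡ 1790 (mod 2520).
Verify against each original: 1790 mod 9 = 8, 1790 mod 5 = 0, 1790 mod 8 = 6, 1790 mod 7 = 5.

x ≡ 1790 (mod 2520).


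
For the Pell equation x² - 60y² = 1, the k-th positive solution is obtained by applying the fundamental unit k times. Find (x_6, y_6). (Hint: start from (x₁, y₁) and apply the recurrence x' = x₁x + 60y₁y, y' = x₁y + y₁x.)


Step 1: Find the fundamental solution (x₁, y₁) of x² - 60y² = 1.
  Expand √60 as a continued fraction. a₀ = ⌊√60⌋ = 7; iterate m_{k+1} = d_k·a_k − m_k, d_{k+1} = (60 − m_{k+1}²)/d_k, a_{k+1} = ⌊(a₀ + m_{k+1})/d_{k+1}⌋ (starting m₀ = 0, d₀ = 1), with convergents p_k = a_k·p_{k-1} + p_{k-2}, q_k = a_k·q_{k-1} + q_{k-2} (p₋₁ = 1, q₋₁ = 0):
  k = 0: a₀ = 7; p₀/q₀ = 7/1; p₀² − 60·q₀² = 49 − 60 = -11.
  k = 1: m = 7, d = 11, a = ⌊(7 + 7)/11⌋ = 1; p/q = (1·7 + 1)/(1·1 + 0) = 8/1; p² − 60·q² = 64 − 60 = 4.
  k = 2: m = 4, d = 4, a = ⌊(7 + 4)/4⌋ = 2; p/q = (2·8 + 7)/(2·1 + 1) = 23/3; p² − 60·q² = 529 − 540 = -11.
  k = 3: m = 4, d = 11, a = ⌊(7 + 4)/11⌋ = 1; p/q = (1·23 + 8)/(1·3 + 1) = 31/4; p² − 60·q² = 961 − 960 = 1.
  The first convergent with p² − 60·q² = 1 gives the fundamental solution (x₁, y₁) = (31, 4).
Step 2: Apply the recurrence (x_{n+1}, y_{n+1}) = (x₁x_n + 60y₁y_n, x₁y_n + y₁x_n) repeatedly.
  From (x_1, y_1) = (31, 4): x_2 = 31·31 + 60·4·4 = 1921; y_2 = 31·4 + 4·31 = 248.
  From (x_2, y_2) = (1921, 248): x_3 = 31·1921 + 60·4·248 = 119071; y_3 = 31·248 + 4·1921 = 15372.
  From (x_3, y_3) = (119071, 15372): x_4 = 31·119071 + 60·4·15372 = 7380481; y_4 = 31·15372 + 4·119071 = 952816.
  From (x_4, y_4) = (7380481, 952816): x_5 = 31·7380481 + 60·4·952816 = 457470751; y_5 = 31·952816 + 4·7380481 = 59059220.
  From (x_5, y_5) = (457470751, 59059220): x_6 = 31·457470751 + 60·4·59059220 = 28355806081; y_6 = 31·59059220 + 4·457470751 = 3660718824.
Step 3: Verify x_6² - 60·y_6² = 804051738503276578561 - 804051738503276578560 = 1 (should be 1). ✓

(x_1, y_1) = (31, 4); (x_6, y_6) = (28355806081, 3660718824).


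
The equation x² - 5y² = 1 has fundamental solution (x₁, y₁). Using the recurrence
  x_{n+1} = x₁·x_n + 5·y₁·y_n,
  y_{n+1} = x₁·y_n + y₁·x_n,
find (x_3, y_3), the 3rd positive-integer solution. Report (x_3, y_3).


Step 1: Find the fundamental solution (x₁, y₁) of x² - 5y² = 1.
  Expand √5 as a continued fraction. a₀ = ⌊√5⌋ = 2; iterate m_{k+1} = d_k·a_k − m_k, d_{k+1} = (5 − m_{k+1}²)/d_k, a_{k+1} = ⌊(a₀ + m_{k+1})/d_{k+1}⌋ (starting m₀ = 0, d₀ = 1), with convergents p_k = a_k·p_{k-1} + p_{k-2}, q_k = a_k·q_{k-1} + q_{k-2} (p₋₁ = 1, q₋₁ = 0):
  k = 0: a₀ = 2; p₀/q₀ = 2/1; p₀² − 5·q₀² = 4 − 5 = -1.
  k = 1: m = 2, d = 1, a = ⌊(2 + 2)/1⌋ = 4; p/q = (4·2 + 1)/(4·1 + 0) = 9/4; p² − 5·q² = 81 − 80 = 1.
  The first convergent with p² − 5·q² = 1 gives the fundamental solution (x₁, y₁) = (9, 4).
Step 2: Apply the recurrence (x_{n+1}, y_{n+1}) = (x₁x_n + 5y₁y_n, x₁y_n + y₁x_n) repeatedly.
  From (x_1, y_1) = (9, 4): x_2 = 9·9 + 5·4·4 = 161; y_2 = 9·4 + 4·9 = 72.
  From (x_2, y_2) = (161, 72): x_3 = 9·161 + 5·4·72 = 2889; y_3 = 9·72 + 4·161 = 1292.
Step 3: Verify x_3² - 5·y_3² = 8346321 - 8346320 = 1 (should be 1). ✓

(x_1, y_1) = (9, 4); (x_3, y_3) = (2889, 1292).


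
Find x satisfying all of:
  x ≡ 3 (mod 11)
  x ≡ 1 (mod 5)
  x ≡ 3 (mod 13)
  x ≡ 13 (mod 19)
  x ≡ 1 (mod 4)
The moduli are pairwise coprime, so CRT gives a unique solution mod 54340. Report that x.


Product of moduli M = 11 · 5 · 13 · 19 · 4 = 54340.
Merge one congruence at a time:
  Start: x ≡ 3 (mod 11).
  Combine with x ≡ 1 (mod 5); new modulus lcm = 55.
    Write x = 3 + 11·t and substitute into x ≡ 1 (mod 5): 11·t ≡ 1 − 3 = -2 (mod 5).
    Reduce coefficients mod 5: 1·t ≡ 3 (mod 5).
    So t ≡ 3 (mod 5).
    Then x = 3 + 11·3 = 36, valid modulo lcm(11, 5) = 55: x ≡ 36 (mod 55).
  Combine with x ≡ 3 (mod 13); new modulus lcm = 715.
    Write x = 36 + 55·t and substitute into x ≡ 3 (mod 13): 55·t ≡ 3 − 36 = -33 (mod 13).
    Reduce coefficients mod 13: 3·t ≡ 6 (mod 13).
    The inverse of 3 mod 13 is 9 (since 3·9 = 27 = 2·13 + 1), so t ≡ 9·6 = 54 ≡ 2 (mod 13).
    Then x = 36 + 55·2 = 146, valid modulo lcm(55, 13) = 715: x ≡ 146 (mod 715).
  Combine with x ≡ 13 (mod 19); new modulus lcm = 13585.
    Write x = 146 + 715·t and substitute into x ≡ 13 (mod 19): 715·t ≡ 13 − 146 = -133 (mod 19).
    Reduce coefficients mod 19: 12·t ≡ 0 (mod 19).
    The inverse of 12 mod 19 is 8 (since 12·8 = 96 = 5·19 + 1), so t ≡ 8·0 = 0 ≡ 0 (mod 19).
    Then x = 146 + 715·0 = 146, valid modulo lcm(715, 19) = 13585: x ≡ 146 (mod 13585).
  Combine with x ≡ 1 (mod 4); new modulus lcm = 54340.
    Write x = 146 + 13585·t and substitute into x ≡ 1 (mod 4): 13585·t ≡ 1 − 146 = -145 (mod 4).
    Reduce coefficients mod 4: 1·t ≡ 3 (mod 4).
    So t ≡ 3 (mod 4).
    Then x = 146 + 13585·3 = 40901, valid modulo lcm(13585, 4) = 54340: x ≡ 40901 (mod 54340).
Verify against each original: 40901 mod 11 = 3, 40901 mod 5 = 1, 40901 mod 13 = 3, 40901 mod 19 = 13, 40901 mod 4 = 1.

x ≡ 40901 (mod 54340).


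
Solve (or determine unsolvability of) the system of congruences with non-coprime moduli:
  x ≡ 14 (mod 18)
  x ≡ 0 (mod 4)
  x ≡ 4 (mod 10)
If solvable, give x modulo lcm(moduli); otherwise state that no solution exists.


Moduli 18, 4, 10 are not pairwise coprime, so CRT works modulo lcm(m_i) when all pairwise compatibility conditions hold.
Pairwise compatibility: gcd(m_i, m_j) must divide a_i - a_j for every pair.
Merge one congruence at a time:
  Start: x ≡ 14 (mod 18).
  Combine with x ≡ 0 (mod 4): gcd(18, 4) = 2; 0 - 14 = -14, which IS divisible by 2, so compatible.
    Write x = 14 + 18·t and substitute into x ≡ 0 (mod 4): 18·t ≡ 0 − 14 = -14 (mod 4).
    Divide the congruence (and modulus) by g = 2: 9·t ≡ -7 (mod 2).
    Reduce coefficients mod 2: 1·t ≡ 1 (mod 2).
    So t ≡ 1 (mod 2).
    Then x = 14 + 18·1 = 32, valid modulo lcm(18, 4) = 36: x ≡ 32 (mod 36).
  Combine with x ≡ 4 (mod 10): gcd(36, 10) = 2; 4 - 32 = -28, which IS divisible by 2, so compatible.
    Write x = 32 + 36·t and substitute into x ≡ 4 (mod 10): 36·t ≡ 4 − 32 = -28 (mod 10).
    Divide the congruence (and modulus) by g = 2: 18·t ≡ -14 (mod 5).
    Reduce coefficients mod 5: 3·t ≡ 1 (mod 5).
    The inverse of 3 mod 5 is 2 (since 3·2 = 6 = 1·5 + 1), so t ≡ 2·1 = 2 ≡ 2 (mod 5).
    Then x = 32 + 36·2 = 104, valid modulo lcm(36, 10) = 180: x ≡ 104 (mod 180).
Verify: 104 mod 18 = 14, 104 mod 4 = 0, 104 mod 10 = 4.

x ≡ 104 (mod 180).


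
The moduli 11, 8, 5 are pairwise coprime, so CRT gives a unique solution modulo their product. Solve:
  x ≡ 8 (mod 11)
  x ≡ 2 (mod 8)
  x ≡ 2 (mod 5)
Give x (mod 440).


Moduli 11, 8, 5 are pairwise coprime; by CRT there is a unique solution modulo M = 11 · 8 · 5 = 440.
Solve pairwise, accumulating the modulus:
  Start with x ≡ 8 (mod 11).
  Combine with x ≡ 2 (mod 8): since gcd(11, 8) = 1, we get a unique residue mod 88.
    Write x = 8 + 11·t and substitute into x ≡ 2 (mod 8): 11·t ≡ 2 − 8 = -6 (mod 8).
    Reduce coefficients mod 8: 3·t ≡ 2 (mod 8).
    The inverse of 3 mod 8 is 3 (since 3·3 = 9 = 1·8 + 1), so t ≡ 3·2 = 6 ≡ 6 (mod 8).
    Then x = 8 + 11·6 = 74, valid modulo lcm(11, 8) = 88: x ≡ 74 (mod 88).
  Combine with x ≡ 2 (mod 5): since gcd(88, 5) = 1, we get a unique residue mod 440.
    Write x = 74 + 88·t and substitute into x ≡ 2 (mod 5): 88·t ≡ 2 − 74 = -72 (mod 5).
    Reduce coefficients mod 5: 3·t ≡ 3 (mod 5).
    The inverse of 3 mod 5 is 2 (since 3·2 = 6 = 1·5 + 1), so t ≡ 2·3 = 6 ≡ 1 (mod 5).
    Then x = 74 + 88·1 = 162, valid modulo lcm(88, 5) = 440: x ≡ 162 (mod 440).
Verify: 162 mod 11 = 8 ✓, 162 mod 8 = 2 ✓, 162 mod 5 = 2 ✓.

x ≡ 162 (mod 440).


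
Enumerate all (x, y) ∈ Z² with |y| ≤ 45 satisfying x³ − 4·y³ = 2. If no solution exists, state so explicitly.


The equation is x³ - 4y³ = 2. For fixed y, x³ = 4·y³ + 2, so a solution requires the RHS to be a perfect cube.
Strategy: iterate y from -45 to 45, compute RHS = 4·y³ + 2, and check whether it is a (positive or negative) perfect cube.
Check small values of y:
  y = 0: RHS = 2 is not a perfect cube.
  y = 1: RHS = 6 is not a perfect cube.
  y = -1: RHS = -2 is not a perfect cube.
  y = 2: RHS = 34 is not a perfect cube.
  y = -2: RHS = -30 is not a perfect cube.
  y = 3: RHS = 110 is not a perfect cube.
  y = -3: RHS = -106 is not a perfect cube.
Continuing the search up to |y| = 45 finds no solutions either.
No (x, y) in the scanned range satisfies the equation.

No integer solutions with |y| ≤ 45.


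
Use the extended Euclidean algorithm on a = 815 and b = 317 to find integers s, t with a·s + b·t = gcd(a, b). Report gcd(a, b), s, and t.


Euclidean algorithm on (815, 317) — divide until remainder is 0:
  815 = 2 · 317 + 181
  317 = 1 · 181 + 136
  181 = 1 · 136 + 45
  136 = 3 · 45 + 1
  45 = 45 · 1 + 0
gcd(815, 317) = 1.
Track Bezout coefficients alongside the remainders: start with r₀ = 815 = a·1 + b·0 (s = 1, t = 0) and r₁ = 317 = a·0 + b·1 (s = 0, t = 1); each new remainder r_{k+1} = r_{k-1} − q_k·r_k inherits s_{k+1} = s_{k-1} − q_k·s_k, t_{k+1} = t_{k-1} − q_k·t_k, so r_k = a·s_k + b·t_k at every step:
  q = 2: r = 181, s = 1 − 2·0 = 1, t = 0 − 2·1 = -2  (check: 815·1 + 317·(-2) = 181)
  q = 1: r = 136, s = 0 − 1·1 = -1, t = 1 − 1·(-2) = 3  (check: 815·(-1) + 317·3 = 136)
  q = 1: r = 45, s = 1 − 1·(-1) = 2, t = -2 − 1·3 = -5  (check: 815·2 + 317·(-5) = 45)
  q = 3: r = 1, s = -1 − 3·2 = -7, t = 3 − 3·(-5) = 18  (check: 815·(-7) + 317·18 = 1)
The row with r = 1 (the gcd) gives the Bezout coefficients s = -7, t = 18.
Result: 815 · (-7) + 317 · (18) = 1.

gcd(815, 317) = 1; s = -7, t = 18 (check: 815·(-7) + 317·18 = 1).


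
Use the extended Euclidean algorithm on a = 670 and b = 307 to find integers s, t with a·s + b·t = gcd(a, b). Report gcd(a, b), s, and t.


Euclidean algorithm on (670, 307) — divide until remainder is 0:
  670 = 2 · 307 + 56
  307 = 5 · 56 + 27
  56 = 2 · 27 + 2
  27 = 13 · 2 + 1
  2 = 2 · 1 + 0
gcd(670, 307) = 1.
Track Bezout coefficients alongside the remainders: start with r₀ = 670 = a·1 + b·0 (s = 1, t = 0) and r₁ = 307 = a·0 + b·1 (s = 0, t = 1); each new remainder r_{k+1} = r_{k-1} − q_k·r_k inherits s_{k+1} = s_{k-1} − q_k·s_k, t_{k+1} = t_{k-1} − q_k·t_k, so r_k = a·s_k + b·t_k at every step:
  q = 2: r = 56, s = 1 − 2·0 = 1, t = 0 − 2·1 = -2  (check: 670·1 + 307·(-2) = 56)
  q = 5: r = 27, s = 0 − 5·1 = -5, t = 1 − 5·(-2) = 11  (check: 670·(-5) + 307·11 = 27)
  q = 2: r = 2, s = 1 − 2·(-5) = 11, t = -2 − 2·11 = -24  (check: 670·11 + 307·(-24) = 2)
  q = 13: r = 1, s = -5 − 13·11 = -148, t = 11 − 13·(-24) = 323  (check: 670·(-148) + 307·323 = 1)
The row with r = 1 (the gcd) gives the Bezout coefficients s = -148, t = 323.
Result: 670 · (-148) + 307 · (323) = 1.

gcd(670, 307) = 1; s = -148, t = 323 (check: 670·(-148) + 307·323 = 1).


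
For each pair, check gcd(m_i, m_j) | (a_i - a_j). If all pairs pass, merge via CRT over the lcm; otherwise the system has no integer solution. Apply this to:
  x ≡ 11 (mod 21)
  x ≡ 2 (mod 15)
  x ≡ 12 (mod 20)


Moduli 21, 15, 20 are not pairwise coprime, so CRT works modulo lcm(m_i) when all pairwise compatibility conditions hold.
Pairwise compatibility: gcd(m_i, m_j) must divide a_i - a_j for every pair.
Merge one congruence at a time:
  Start: x ≡ 11 (mod 21).
  Combine with x ≡ 2 (mod 15): gcd(21, 15) = 3; 2 - 11 = -9, which IS divisible by 3, so compatible.
    Write x = 11 + 21·t and substitute into x ≡ 2 (mod 15): 21·t ≡ 2 − 11 = -9 (mod 15).
    Divide the congruence (and modulus) by g = 3: 7·t ≡ -3 (mod 5).
    Reduce coefficients mod 5: 2·t ≡ 2 (mod 5).
    The inverse of 2 mod 5 is 3 (since 2·3 = 6 = 1·5 + 1), so t ≡ 3·2 = 6 ≡ 1 (mod 5).
    Then x = 11 + 21·1 = 32, valid modulo lcm(21, 15) = 105: x ≡ 32 (mod 105).
  Combine with x ≡ 12 (mod 20): gcd(105, 20) = 5; 12 - 32 = -20, which IS divisible by 5, so compatible.
    Write x = 32 + 105·t and substitute into x ≡ 12 (mod 20): 105·t ≡ 12 − 32 = -20 (mod 20).
    Divide the congruence (and modulus) by g = 5: 21·t ≡ -4 (mod 4).
    Reduce coefficients mod 4: 1·t ≡ 0 (mod 4).
    So t ≡ 0 (mod 4).
    Then x = 32 + 105·0 = 32, valid modulo lcm(105, 20) = 420: x ≡ 32 (mod 420).
Verify: 32 mod 21 = 11, 32 mod 15 = 2, 32 mod 20 = 12.

x ≡ 32 (mod 420).


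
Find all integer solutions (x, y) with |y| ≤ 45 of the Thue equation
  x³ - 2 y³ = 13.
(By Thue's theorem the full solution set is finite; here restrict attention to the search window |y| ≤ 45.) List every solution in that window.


The equation is x³ - 2y³ = 13. For fixed y, x³ = 2·y³ + 13, so a solution requires the RHS to be a perfect cube.
Strategy: iterate y from -45 to 45, compute RHS = 2·y³ + 13, and check whether it is a (positive or negative) perfect cube.
Check small values of y:
  y = 0: RHS = 13 is not a perfect cube.
  y = 1: RHS = 15 is not a perfect cube.
  y = -1: RHS = 11 is not a perfect cube.
  y = 2: RHS = 29 is not a perfect cube.
  y = -2: RHS = -3 is not a perfect cube.
  y = 3: RHS = 67 is not a perfect cube.
  y = -3: RHS = -41 is not a perfect cube.
Continuing the search up to |y| = 45 finds no solutions either.
No (x, y) in the scanned range satisfies the equation.

No integer solutions with |y| ≤ 45.


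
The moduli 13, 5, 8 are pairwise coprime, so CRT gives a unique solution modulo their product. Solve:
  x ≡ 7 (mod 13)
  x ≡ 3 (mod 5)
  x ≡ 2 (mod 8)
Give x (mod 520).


Moduli 13, 5, 8 are pairwise coprime; by CRT there is a unique solution modulo M = 13 · 5 · 8 = 520.
Solve pairwise, accumulating the modulus:
  Start with x ≡ 7 (mod 13).
  Combine with x ≡ 3 (mod 5): since gcd(13, 5) = 1, we get a unique residue mod 65.
    Write x = 7 + 13·t and substitute into x ≡ 3 (mod 5): 13·t ≡ 3 − 7 = -4 (mod 5).
    Reduce coefficients mod 5: 3·t ≡ 1 (mod 5).
    The inverse of 3 mod 5 is 2 (since 3·2 = 6 = 1·5 + 1), so t ≡ 2·1 = 2 ≡ 2 (mod 5).
    Then x = 7 + 13·2 = 33, valid modulo lcm(13, 5) = 65: x ≡ 33 (mod 65).
  Combine with x ≡ 2 (mod 8): since gcd(65, 8) = 1, we get a unique residue mod 520.
    Write x = 33 + 65·t and substitute into x ≡ 2 (mod 8): 65·t ≡ 2 − 33 = -31 (mod 8).
    Reduce coefficients mod 8: 1·t ≡ 1 (mod 8).
    So t ≡ 1 (mod 8).
    Then x = 33 + 65·1 = 98, valid modulo lcm(65, 8) = 520: x ≡ 98 (mod 520).
Verify: 98 mod 13 = 7 ✓, 98 mod 5 = 3 ✓, 98 mod 8 = 2 ✓.

x ≡ 98 (mod 520).


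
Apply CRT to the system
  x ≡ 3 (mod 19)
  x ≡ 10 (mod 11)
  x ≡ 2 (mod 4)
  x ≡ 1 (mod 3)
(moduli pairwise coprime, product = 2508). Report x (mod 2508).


Product of moduli M = 19 · 11 · 4 · 3 = 2508.
Merge one congruence at a time:
  Start: x ≡ 3 (mod 19).
  Combine with x ≡ 10 (mod 11); new modulus lcm = 209.
    Write x = 3 + 19·t and substitute into x ≡ 10 (mod 11): 19·t ≡ 10 − 3 = 7 (mod 11).
    Reduce coefficients mod 11: 8·t ≡ 7 (mod 11).
    The inverse of 8 mod 11 is 7 (since 8·7 = 56 = 5·11 + 1), so t ≡ 7·7 = 49 ≡ 5 (mod 11).
    Then x = 3 + 19·5 = 98, valid modulo lcm(19, 11) = 209: x ≡ 98 (mod 209).
  Combine with x ≡ 2 (mod 4); new modulus lcm = 836.
    Write x = 98 + 209·t and substitute into x ≡ 2 (mod 4): 209·t ≡ 2 − 98 = -96 (mod 4).
    Reduce coefficients mod 4: 1·t ≡ 0 (mod 4).
    So t ≡ 0 (mod 4).
    Then x = 98 + 209·0 = 98, valid modulo lcm(209, 4) = 836: x ≡ 98 (mod 836).
  Combine with x ≡ 1 (mod 3); new modulus lcm = 2508.
    Write x = 98 + 836·t and substitute into x ≡ 1 (mod 3): 836·t ≡ 1 − 98 = -97 (mod 3).
    Reduce coefficients mod 3: 2·t ≡ 2 (mod 3).
    The inverse of 2 mod 3 is 2 (since 2·2 = 4 = 1·3 + 1), so t ≡ 2·2 = 4 ≡ 1 (mod 3).
    Then x = 98 + 836·1 = 934, valid modulo lcm(836, 3) = 2508: x ≡ 934 (mod 2508).
Verify against each original: 934 mod 19 = 3, 934 mod 11 = 10, 934 mod 4 = 2, 934 mod 3 = 1.

x ≡ 934 (mod 2508).


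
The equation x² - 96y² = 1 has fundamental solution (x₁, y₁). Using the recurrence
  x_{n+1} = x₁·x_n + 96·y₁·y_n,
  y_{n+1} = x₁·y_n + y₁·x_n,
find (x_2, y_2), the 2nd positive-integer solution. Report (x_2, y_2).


Step 1: Find the fundamental solution (x₁, y₁) of x² - 96y² = 1.
  Expand √96 as a continued fraction. a₀ = ⌊√96⌋ = 9; iterate m_{k+1} = d_k·a_k − m_k, d_{k+1} = (96 − m_{k+1}²)/d_k, a_{k+1} = ⌊(a₀ + m_{k+1})/d_{k+1}⌋ (starting m₀ = 0, d₀ = 1), with convergents p_k = a_k·p_{k-1} + p_{k-2}, q_k = a_k·q_{k-1} + q_{k-2} (p₋₁ = 1, q₋₁ = 0):
  k = 0: a₀ = 9; p₀/q₀ = 9/1; p₀² − 96·q₀² = 81 − 96 = -15.
  k = 1: m = 9, d = 15, a = ⌊(9 + 9)/15⌋ = 1; p/q = (1·9 + 1)/(1·1 + 0) = 10/1; p² − 96·q² = 100 − 96 = 4.
  k = 2: m = 6, d = 4, a = ⌊(9 + 6)/4⌋ = 3; p/q = (3·10 + 9)/(3·1 + 1) = 39/4; p² − 96·q² = 1521 − 1536 = -15.
  k = 3: m = 6, d = 15, a = ⌊(9 + 6)/15⌋ = 1; p/q = (1·39 + 10)/(1·4 + 1) = 49/5; p² − 96·q² = 2401 − 2400 = 1.
  The first convergent with p² − 96·q² = 1 gives the fundamental solution (x₁, y₁) = (49, 5).
Step 2: Apply the recurrence (x_{n+1}, y_{n+1}) = (x₁x_n + 96y₁y_n, x₁y_n + y₁x_n) repeatedly.
  From (x_1, y_1) = (49, 5): x_2 = 49·49 + 96·5·5 = 4801; y_2 = 49·5 + 5·49 = 490.
Step 3: Verify x_2² - 96·y_2² = 23049601 - 23049600 = 1 (should be 1). ✓

(x_1, y_1) = (49, 5); (x_2, y_2) = (4801, 490).


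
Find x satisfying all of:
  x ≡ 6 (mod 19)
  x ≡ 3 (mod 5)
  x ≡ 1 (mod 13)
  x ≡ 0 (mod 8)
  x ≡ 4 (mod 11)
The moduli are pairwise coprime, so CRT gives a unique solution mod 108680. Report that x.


Product of moduli M = 19 · 5 · 13 · 8 · 11 = 108680.
Merge one congruence at a time:
  Start: x ≡ 6 (mod 19).
  Combine with x ≡ 3 (mod 5); new modulus lcm = 95.
    Write x = 6 + 19·t and substitute into x ≡ 3 (mod 5): 19·t ≡ 3 − 6 = -3 (mod 5).
    Reduce coefficients mod 5: 4·t ≡ 2 (mod 5).
    The inverse of 4 mod 5 is 4 (since 4·4 = 16 = 3·5 + 1), so t ≡ 4·2 = 8 ≡ 3 (mod 5).
    Then x = 6 + 19·3 = 63, valid modulo lcm(19, 5) = 95: x ≡ 63 (mod 95).
  Combine with x ≡ 1 (mod 13); new modulus lcm = 1235.
    Write x = 63 + 95·t and substitute into x ≡ 1 (mod 13): 95·t ≡ 1 − 63 = -62 (mod 13).
    Reduce coefficients mod 13: 4·t ≡ 3 (mod 13).
    The inverse of 4 mod 13 is 10 (since 4·10 = 40 = 3·13 + 1), so t ≡ 10·3 = 30 ≡ 4 (mod 13).
    Then x = 63 + 95·4 = 443, valid modulo lcm(95, 13) = 1235: x ≡ 443 (mod 1235).
  Combine with x ≡ 0 (mod 8); new modulus lcm = 9880.
    Write x = 443 + 1235·t and substitute into x ≡ 0 (mod 8): 1235·t ≡ 0 − 443 = -443 (mod 8).
    Reduce coefficients mod 8: 3·t ≡ 5 (mod 8).
    The inverse of 3 mod 8 is 3 (since 3·3 = 9 = 1·8 + 1), so t ≡ 3·5 = 15 ≡ 7 (mod 8).
    Then x = 443 + 1235·7 = 9088, valid modulo lcm(1235, 8) = 9880: x ≡ 9088 (mod 9880).
  Combine with x ≡ 4 (mod 11); new modulus lcm = 108680.
    Write x = 9088 + 9880·t and substitute into x ≡ 4 (mod 11): 9880·t ≡ 4 − 9088 = -9084 (mod 11).
    Reduce coefficients mod 11: 2·t ≡ 2 (mod 11).
    The inverse of 2 mod 11 is 6 (since 2·6 = 12 = 1·11 + 1), so t ≡ 6·2 = 12 ≡ 1 (mod 11).
    Then x = 9088 + 9880·1 = 18968, valid modulo lcm(9880, 11) = 108680: x ≡ 18968 (mod 108680).
Verify against each original: 18968 mod 19 = 6, 18968 mod 5 = 3, 18968 mod 13 = 1, 18968 mod 8 = 0, 18968 mod 11 = 4.

x ≡ 18968 (mod 108680).


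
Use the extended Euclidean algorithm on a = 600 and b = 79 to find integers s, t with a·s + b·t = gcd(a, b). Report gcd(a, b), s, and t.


Euclidean algorithm on (600, 79) — divide until remainder is 0:
  600 = 7 · 79 + 47
  79 = 1 · 47 + 32
  47 = 1 · 32 + 15
  32 = 2 · 15 + 2
  15 = 7 · 2 + 1
  2 = 2 · 1 + 0
gcd(600, 79) = 1.
Track Bezout coefficients alongside the remainders: start with r₀ = 600 = a·1 + b·0 (s = 1, t = 0) and r₁ = 79 = a·0 + b·1 (s = 0, t = 1); each new remainder r_{k+1} = r_{k-1} − q_k·r_k inherits s_{k+1} = s_{k-1} − q_k·s_k, t_{k+1} = t_{k-1} − q_k·t_k, so r_k = a·s_k + b·t_k at every step:
  q = 7: r = 47, s = 1 − 7·0 = 1, t = 0 − 7·1 = -7  (check: 600·1 + 79·(-7) = 47)
  q = 1: r = 32, s = 0 − 1·1 = -1, t = 1 − 1·(-7) = 8  (check: 600·(-1) + 79·8 = 32)
  q = 1: r = 15, s = 1 − 1·(-1) = 2, t = -7 − 1·8 = -15  (check: 600·2 + 79·(-15) = 15)
  q = 2: r = 2, s = -1 − 2·2 = -5, t = 8 − 2·(-15) = 38  (check: 600·(-5) + 79·38 = 2)
  q = 7: r = 1, s = 2 − 7·(-5) = 37, t = -15 − 7·38 = -281  (check: 600·37 + 79·(-281) = 1)
The row with r = 1 (the gcd) gives the Bezout coefficients s = 37, t = -281.
Result: 600 · (37) + 79 · (-281) = 1.

gcd(600, 79) = 1; s = 37, t = -281 (check: 600·37 + 79·(-281) = 1).


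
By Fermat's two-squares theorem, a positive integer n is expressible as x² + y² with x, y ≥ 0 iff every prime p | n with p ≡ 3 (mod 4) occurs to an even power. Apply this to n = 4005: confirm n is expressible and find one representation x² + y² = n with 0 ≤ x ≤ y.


Step 1: Factor n = 4005 = 3^2 · 5 · 89.
Step 2: Check the mod-4 condition on each prime factor: 3 ≡ 3 (mod 4), exponent 2 (must be even); 5 ≡ 1 (mod 4), exponent 1; 89 ≡ 1 (mod 4), exponent 1.
All primes ≡ 3 (mod 4) appear to even exponent (or don't appear), so by the two-squares theorem n IS expressible as a sum of two squares.
Step 3: Build a representation. Group n = k² · m with k = 3 and m = 5 · 89 = 445 (a product of primes ≡ 1 (mod 4)); a representation of m scales to one of n via (k·x)² + (k·y)² = k²(x² + y²). Each prime p ≡ 1 (mod 4) is itself a sum of two squares; find a² by testing p − a² for a perfect square:
  5: 5 − 1² = 4 = 2² ⇒ 5 = 1² + 2².
  89: 89 − 1² = 88, 89 − 2² = 85, 89 − 3² = 80, 89 − 4² = 73, 89 − 5² = 64 = 8² ⇒ 89 = 5² + 8².
  Combine using the Brahmagupta–Fibonacci identity (a² + b²)(c² + d²) = (ac − bd)² + (ad + bc)² = (ac + bd)² + (ad − bc)²:
  5 · 89 = 445: from (1² + 2²)(5² + 8²), take (1·5 − 2·8, 1·8 + 2·5) = (5 − 16, 8 + 10) = (-11, 18); dropping signs (only squares matter) gives (11, 18); check 11² + 18² = 121 + 324 = 445 ✓.
  Scale by k = 3: (3·11, 3·18) = (33, 54).
Step 4: Order so x ≤ y and verify: 33² + 54² = 1089 + 2916 = 4005 = n. ✓

n = 4005 = 33² + 54² (one valid representation with x ≤ y).


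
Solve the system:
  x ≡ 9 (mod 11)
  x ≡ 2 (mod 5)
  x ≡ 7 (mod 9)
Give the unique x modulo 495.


Moduli 11, 5, 9 are pairwise coprime; by CRT there is a unique solution modulo M = 11 · 5 · 9 = 495.
Solve pairwise, accumulating the modulus:
  Start with x ≡ 9 (mod 11).
  Combine with x ≡ 2 (mod 5): since gcd(11, 5) = 1, we get a unique residue mod 55.
    Write x = 9 + 11·t and substitute into x ≡ 2 (mod 5): 11·t ≡ 2 − 9 = -7 (mod 5).
    Reduce coefficients mod 5: 1·t ≡ 3 (mod 5).
    So t ≡ 3 (mod 5).
    Then x = 9 + 11·3 = 42, valid modulo lcm(11, 5) = 55: x ≡ 42 (mod 55).
  Combine with x ≡ 7 (mod 9): since gcd(55, 9) = 1, we get a unique residue mod 495.
    Write x = 42 + 55·t and substitute into x ≡ 7 (mod 9): 55·t ≡ 7 − 42 = -35 (mod 9).
    Reduce coefficients mod 9: 1·t ≡ 1 (mod 9).
    So t ≡ 1 (mod 9).
    Then x = 42 + 55·1 = 97, valid modulo lcm(55, 9) = 495: x ≡ 97 (mod 495).
Verify: 97 mod 11 = 9 ✓, 97 mod 5 = 2 ✓, 97 mod 9 = 7 ✓.

x ≡ 97 (mod 495).


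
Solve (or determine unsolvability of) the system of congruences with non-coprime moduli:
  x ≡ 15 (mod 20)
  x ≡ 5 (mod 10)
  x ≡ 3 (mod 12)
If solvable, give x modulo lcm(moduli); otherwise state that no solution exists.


Moduli 20, 10, 12 are not pairwise coprime, so CRT works modulo lcm(m_i) when all pairwise compatibility conditions hold.
Pairwise compatibility: gcd(m_i, m_j) must divide a_i - a_j for every pair.
Merge one congruence at a time:
  Start: x ≡ 15 (mod 20).
  Combine with x ≡ 5 (mod 10): gcd(20, 10) = 10; 5 - 15 = -10, which IS divisible by 10, so compatible.
    Write x = 15 + 20·t and substitute into x ≡ 5 (mod 10): 20·t ≡ 5 − 15 = -10 (mod 10).
    Divide the congruence (and modulus) by g = 10: 2·t ≡ -1 (mod 1).
    Modulo 1 every t works; take t = 0.
    Then x = 15 + 20·0 = 15, valid modulo lcm(20, 10) = 20: x ≡ 15 (mod 20).
  Combine with x ≡ 3 (mod 12): gcd(20, 12) = 4; 3 - 15 = -12, which IS divisible by 4, so compatible.
    Write x = 15 + 20·t and substitute into x ≡ 3 (mod 12): 20·t ≡ 3 − 15 = -12 (mod 12).
    Divide the congruence (and modulus) by g = 4: 5·t ≡ -3 (mod 3).
    Reduce coefficients mod 3: 2·t ≡ 0 (mod 3).
    The inverse of 2 mod 3 is 2 (since 2·2 = 4 = 1·3 + 1), so t ≡ 2·0 = 0 ≡ 0 (mod 3).
    Then x = 15 + 20·0 = 15, valid modulo lcm(20, 12) = 60: x ≡ 15 (mod 60).
Verify: 15 mod 20 = 15, 15 mod 10 = 5, 15 mod 12 = 3.

x ≡ 15 (mod 60).


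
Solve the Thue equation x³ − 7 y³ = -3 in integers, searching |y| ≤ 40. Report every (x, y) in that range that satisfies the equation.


The equation is x³ - 7y³ = -3. For fixed y, x³ = 7·y³ − 3, so a solution requires the RHS to be a perfect cube.
Strategy: iterate y from -40 to 40, compute RHS = 7·y³ − 3, and check whether it is a (positive or negative) perfect cube.
Check small values of y:
  y = 0: RHS = -3 is not a perfect cube.
  y = 1: RHS = 4 is not a perfect cube.
  y = -1: RHS = -10 is not a perfect cube.
  y = 2: RHS = 53 is not a perfect cube.
  y = -2: RHS = -59 is not a perfect cube.
  y = 3: RHS = 186 is not a perfect cube.
  y = -3: RHS = -192 is not a perfect cube.
Continuing the search up to |y| = 40 finds no solutions either.
No (x, y) in the scanned range satisfies the equation.

No integer solutions with |y| ≤ 40.


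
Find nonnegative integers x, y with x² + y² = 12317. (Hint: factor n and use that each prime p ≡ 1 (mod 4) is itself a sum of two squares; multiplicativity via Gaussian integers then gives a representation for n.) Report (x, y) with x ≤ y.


Step 1: Factor n = 12317 = 109 · 113.
Step 2: Check the mod-4 condition on each prime factor: 109 ≡ 1 (mod 4), exponent 1; 113 ≡ 1 (mod 4), exponent 1.
All primes ≡ 3 (mod 4) appear to even exponent (or don't appear), so by the two-squares theorem n IS expressible as a sum of two squares.
Step 3: Build a representation. Here n = 109 · 113 is a product of primes ≡ 1 (mod 4). Each prime p ≡ 1 (mod 4) is itself a sum of two squares; find a² by testing p − a² for a perfect square:
  109: 109 − 1² = 108, 109 − 2² = 105, 109 − 3² = 100 = 10² ⇒ 109 = 3² + 10².
  113: 113 − 1² = 112, 113 − 2² = 109, 113 − 3² = 104, 113 − 4² = 97, 113 − 5² = 88, 113 − 6² = 77, 113 − 7² = 64 = 8² ⇒ 113 = 7² + 8².
  Combine using the Brahmagupta–Fibonacci identity (a² + b²)(c² + d²) = (ac − bd)² + (ad + bc)² = (ac + bd)² + (ad − bc)²:
  109 · 113 = 12317: from (3² + 10²)(7² + 8²), take (3·7 − 10·8, 3·8 + 10·7) = (21 − 80, 24 + 70) = (-59, 94); dropping signs (only squares matter) gives (59, 94); check 59² + 94² = 3481 + 8836 = 12317 ✓.
Step 4: Order so x ≤ y and verify: 59² + 94² = 3481 + 8836 = 12317 = n. ✓

n = 12317 = 59² + 94² (one valid representation with x ≤ y).


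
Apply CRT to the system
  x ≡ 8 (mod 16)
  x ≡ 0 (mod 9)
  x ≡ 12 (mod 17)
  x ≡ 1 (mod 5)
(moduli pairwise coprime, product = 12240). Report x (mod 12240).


Product of moduli M = 16 · 9 · 17 · 5 = 12240.
Merge one congruence at a time:
  Start: x ≡ 8 (mod 16).
  Combine with x ≡ 0 (mod 9); new modulus lcm = 144.
    Write x = 8 + 16·t and substitute into x ≡ 0 (mod 9): 16·t ≡ 0 − 8 = -8 (mod 9).
    Reduce coefficients mod 9: 7·t ≡ 1 (mod 9).
    The inverse of 7 mod 9 is 4 (since 7·4 = 28 = 3·9 + 1), so t ≡ 4·1 = 4 ≡ 4 (mod 9).
    Then x = 8 + 16·4 = 72, valid modulo lcm(16, 9) = 144: x ≡ 72 (mod 144).
  Combine with x ≡ 12 (mod 17); new modulus lcm = 2448.
    Write x = 72 + 144·t and substitute into x ≡ 12 (mod 17): 144·t ≡ 12 − 72 = -60 (mod 17).
    Reduce coefficients mod 17: 8·t ≡ 8 (mod 17).
    The inverse of 8 mod 17 is 15 (since 8·15 = 120 = 7·17 + 1), so t ≡ 15·8 = 120 ≡ 1 (mod 17).
    Then x = 72 + 144·1 = 216, valid modulo lcm(144, 17) = 2448: x ≡ 216 (mod 2448).
  Combine with x ≡ 1 (mod 5); new modulus lcm = 12240.
    Write x = 216 + 2448·t and substitute into x ≡ 1 (mod 5): 2448·t ≡ 1 − 216 = -215 (mod 5).
    Reduce coefficients mod 5: 3·t ≡ 0 (mod 5).
    The inverse of 3 mod 5 is 2 (since 3·2 = 6 = 1·5 + 1), so t ≡ 2·0 = 0 ≡ 0 (mod 5).
    Then x = 216 + 2448·0 = 216, valid modulo lcm(2448, 5) = 12240: x ≡ 216 (mod 12240).
Verify against each original: 216 mod 16 = 8, 216 mod 9 = 0, 216 mod 17 = 12, 216 mod 5 = 1.

x ≡ 216 (mod 12240).


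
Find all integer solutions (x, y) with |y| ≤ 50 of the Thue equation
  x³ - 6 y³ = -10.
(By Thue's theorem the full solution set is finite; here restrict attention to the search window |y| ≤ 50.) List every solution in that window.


The equation is x³ - 6y³ = -10. For fixed y, x³ = 6·y³ − 10, so a solution requires the RHS to be a perfect cube.
Strategy: iterate y from -50 to 50, compute RHS = 6·y³ − 10, and check whether it is a (positive or negative) perfect cube.
Check small values of y:
  y = 0: RHS = -10 is not a perfect cube.
  y = 1: RHS = -4 is not a perfect cube.
  y = -1: RHS = -16 is not a perfect cube.
  y = 2: RHS = 38 is not a perfect cube.
  y = -2: RHS = -58 is not a perfect cube.
  y = 3: RHS = 152 is not a perfect cube.
  y = -3: RHS = -172 is not a perfect cube.
Continuing the search up to |y| = 50 finds no solutions either.
No (x, y) in the scanned range satisfies the equation.

No integer solutions with |y| ≤ 50.


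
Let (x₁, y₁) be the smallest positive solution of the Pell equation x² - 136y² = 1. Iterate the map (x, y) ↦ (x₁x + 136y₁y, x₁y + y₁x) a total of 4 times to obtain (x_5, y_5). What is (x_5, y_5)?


Step 1: Find the fundamental solution (x₁, y₁) of x² - 136y² = 1.
  Expand √136 as a continued fraction. a₀ = ⌊√136⌋ = 11; iterate m_{k+1} = d_k·a_k − m_k, d_{k+1} = (136 − m_{k+1}²)/d_k, a_{k+1} = ⌊(a₀ + m_{k+1})/d_{k+1}⌋ (starting m₀ = 0, d₀ = 1), with convergents p_k = a_k·p_{k-1} + p_{k-2}, q_k = a_k·q_{k-1} + q_{k-2} (p₋₁ = 1, q₋₁ = 0):
  k = 0: a₀ = 11; p₀/q₀ = 11/1; p₀² − 136·q₀² = 121 − 136 = -15.
  k = 1: m = 11, d = 15, a = ⌊(11 + 11)/15⌋ = 1; p/q = (1·11 + 1)/(1·1 + 0) = 12/1; p² − 136·q² = 144 − 136 = 8.
  k = 2: m = 4, d = 8, a = ⌊(11 + 4)/8⌋ = 1; p/q = (1·12 + 11)/(1·1 + 1) = 23/2; p² − 136·q² = 529 − 544 = -15.
  k = 3: m = 4, d = 15, a = ⌊(11 + 4)/15⌋ = 1; p/q = (1·23 + 12)/(1·2 + 1) = 35/3; p² − 136·q² = 1225 − 1224 = 1.
  The first convergent with p² − 136·q² = 1 gives the fundamental solution (x₁, y₁) = (35, 3).
Step 2: Apply the recurrence (x_{n+1}, y_{n+1}) = (x₁x_n + 136y₁y_n, x₁y_n + y₁x_n) repeatedly.
  From (x_1, y_1) = (35, 3): x_2 = 35·35 + 136·3·3 = 2449; y_2 = 35·3 + 3·35 = 210.
  From (x_2, y_2) = (2449, 210): x_3 = 35·2449 + 136·3·210 = 171395; y_3 = 35·210 + 3·2449 = 14697.
  From (x_3, y_3) = (171395, 14697): x_4 = 35·171395 + 136·3·14697 = 11995201; y_4 = 35·14697 + 3·171395 = 1028580.
  From (x_4, y_4) = (11995201, 1028580): x_5 = 35·11995201 + 136·3·1028580 = 839492675; y_5 = 35·1028580 + 3·11995201 = 71985903.
Step 3: Verify x_5² - 136·y_5² = 704747951378655625 - 704747951378655624 = 1 (should be 1). ✓

(x_1, y_1) = (35, 3); (x_5, y_5) = (839492675, 71985903).


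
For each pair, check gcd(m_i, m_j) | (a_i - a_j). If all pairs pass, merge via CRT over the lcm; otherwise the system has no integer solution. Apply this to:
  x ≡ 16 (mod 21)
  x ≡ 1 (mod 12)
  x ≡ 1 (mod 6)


Moduli 21, 12, 6 are not pairwise coprime, so CRT works modulo lcm(m_i) when all pairwise compatibility conditions hold.
Pairwise compatibility: gcd(m_i, m_j) must divide a_i - a_j for every pair.
Merge one congruence at a time:
  Start: x ≡ 16 (mod 21).
  Combine with x ≡ 1 (mod 12): gcd(21, 12) = 3; 1 - 16 = -15, which IS divisible by 3, so compatible.
    Write x = 16 + 21·t and substitute into x ≡ 1 (mod 12): 21·t ≡ 1 − 16 = -15 (mod 12).
    Divide the congruence (and modulus) by g = 3: 7·t ≡ -5 (mod 4).
    Reduce coefficients mod 4: 3·t ≡ 3 (mod 4).
    The inverse of 3 mod 4 is 3 (since 3·3 = 9 = 2·4 + 1), so t ≡ 3·3 = 9 ≡ 1 (mod 4).
    Then x = 16 + 21·1 = 37, valid modulo lcm(21, 12) = 84: x ≡ 37 (mod 84).
  Combine with x ≡ 1 (mod 6): gcd(84, 6) = 6; 1 - 37 = -36, which IS divisible by 6, so compatible.
    Write x = 37 + 84·t and substitute into x ≡ 1 (mod 6): 84·t ≡ 1 − 37 = -36 (mod 6).
    Divide the congruence (and modulus) by g = 6: 14·t ≡ -6 (mod 1).
    Modulo 1 every t works; take t = 0.
    Then x = 37 + 84·0 = 37, valid modulo lcm(84, 6) = 84: x ≡ 37 (mod 84).
Verify: 37 mod 21 = 16, 37 mod 12 = 1, 37 mod 6 = 1.

x ≡ 37 (mod 84).


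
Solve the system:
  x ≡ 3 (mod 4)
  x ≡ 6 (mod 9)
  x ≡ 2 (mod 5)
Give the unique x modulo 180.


Moduli 4, 9, 5 are pairwise coprime; by CRT there is a unique solution modulo M = 4 · 9 · 5 = 180.
Solve pairwise, accumulating the modulus:
  Start with x ≡ 3 (mod 4).
  Combine with x ≡ 6 (mod 9): since gcd(4, 9) = 1, we get a unique residue mod 36.
    Write x = 3 + 4·t and substitute into x ≡ 6 (mod 9): 4·t ≡ 6 − 3 = 3 (mod 9).
    The inverse of 4 mod 9 is 7 (since 4·7 = 28 = 3·9 + 1), so t ≡ 7·3 = 21 ≡ 3 (mod 9).
    Then x = 3 + 4·3 = 15, valid modulo lcm(4, 9) = 36: x ≡ 15 (mod 36).
  Combine with x ≡ 2 (mod 5): since gcd(36, 5) = 1, we get a unique residue mod 180.
    Write x = 15 + 36·t and substitute into x ≡ 2 (mod 5): 36·t ≡ 2 − 15 = -13 (mod 5).
    Reduce coefficients mod 5: 1·t ≡ 2 (mod 5).
    So t ≡ 2 (mod 5).
    Then x = 15 + 36·2 = 87, valid modulo lcm(36, 5) = 180: x ≡ 87 (mod 180).
Verify: 87 mod 4 = 3 ✓, 87 mod 9 = 6 ✓, 87 mod 5 = 2 ✓.

x ≡ 87 (mod 180).
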